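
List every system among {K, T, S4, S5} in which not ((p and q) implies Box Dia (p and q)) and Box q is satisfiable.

K, T, S4

S5-tableau for the formula:
1. not ((p and q) implies Box Dia (p and q)) and Box q, w0
2. not ((p and q) implies Box Dia (p and q)), w0   [and-rule on 1]
3. Box q, w0   [and-rule on 1]
4. p and q, w0   [neg-implies-rule on 2]
5. not Box Dia (p and q), w0   [neg-implies-rule on 2]
6. p, w0   [and-rule on 4]
7. q, w0   [and-rule on 4]
8. not Dia (p and q), w1   [neg-Box-rule on 5: fresh world w1, w0Rw1]
9. q, w1   [Box-rule on 3 via w0Rw1]
10. not (p and q), w0   [neg-Dia-rule on 8 via w1Rw0]
11. not (p and q), w1   [neg-Dia-rule on 8 via w1Rw1]
12. not q, w0   [neg-and-rule on 10 (branches; this branch)]
Accessibility: w0Rw0, w0Rw1, w1Rw0, w1Rw1
Branch closes: q and not q both at w0.
Every branch closes (one shown): unsatisfiable in S5.
S4-tableau for the formula:
1. not ((p and q) implies Box Dia (p and q)) and Box q, w0
2. not ((p and q) implies Box Dia (p and q)), w0   [and-rule on 1]
3. Box q, w0   [and-rule on 1]
4. p and q, w0   [neg-implies-rule on 2]
5. not Box Dia (p and q), w0   [neg-implies-rule on 2]
6. p, w0   [and-rule on 4]
7. q, w0   [and-rule on 4]
8. not Dia (p and q), w1   [neg-Box-rule on 5: fresh world w1, w0Rw1]
9. q, w1   [Box-rule on 3 via w0Rw1]
10. not (p and q), w1   [neg-Dia-rule on 8 via w1Rw1]
11. not p, w1   [neg-and-rule on 10 (branches; this branch)]
Accessibility: w0Rw0, w0Rw1, w1Rw1
Complete open branch: satisfiable in S4, hence also in K, T (this S4-model is also a K-model and a T-model).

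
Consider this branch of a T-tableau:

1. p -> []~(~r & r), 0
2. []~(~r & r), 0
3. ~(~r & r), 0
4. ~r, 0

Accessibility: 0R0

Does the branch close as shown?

Open

No world carries both an atom and its negation.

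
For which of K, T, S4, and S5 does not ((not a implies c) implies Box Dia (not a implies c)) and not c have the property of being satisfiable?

S4-tableau for the formula:
1. not ((not a implies c) implies Box Dia (not a implies c)) and not c, u
2. not ((not a implies c) implies Box Dia (not a implies c)), u   [and-rule on 1]
3. not c, u   [and-rule on 1]
4. not a implies c, u   [neg-implies-rule on 2]
5. not Box Dia (not a implies c), u   [neg-implies-rule on 2]
6. a, u   [implies-rule on 4 (branches; this branch)]
7. not Dia (not a implies c), v   [neg-Box-rule on 5: fresh world v, uRv]
8. not (not a implies c), v   [neg-Dia-rule on 7 via vRv]
9. not a, v   [neg-implies-rule on 8]
10. not c, v   [neg-implies-rule on 8]
Accessibility: uRu, uRv, vRv
Complete open branch: satisfiable in S4, hence also in K, T (this S4-model is also a K-model and a T-model).
S5-tableau for the formula:
1. not ((not a implies c) implies Box Dia (not a implies c)) and not c, u
2. not ((not a implies c) implies Box Dia (not a implies c)), u   [and-rule on 1]
3. not c, u   [and-rule on 1]
4. not a implies c, u   [neg-implies-rule on 2]
5. not Box Dia (not a implies c), u   [neg-implies-rule on 2]
6. a, u   [implies-rule on 4 (branches; this branch)]
7. not Dia (not a implies c), v   [neg-Box-rule on 5: fresh world v, uRv]
8. not (not a implies c), u   [neg-Dia-rule on 7 via vRu]
9. not a, u   [neg-implies-rule on 8]
Accessibility: uRu, uRv, vRu, vRv
Branch closes: a and not a both at u.
Every branch closes (one shown): unsatisfiable in S5.

K, T, S4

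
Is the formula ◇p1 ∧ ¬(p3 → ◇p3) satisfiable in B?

1. ◇p1 ∧ ¬(p3 → ◇p3), u
2. ◇p1, u
3. ¬(p3 → ◇p3), u
4. p3, u
5. ¬◇p3, u
6. ¬p3, u
Accessibility: uRu
Branch closes: p3 and ¬p3 both at u.
Every branch closes; the branch above is one of them.

Unsatisfiable (every branch closes)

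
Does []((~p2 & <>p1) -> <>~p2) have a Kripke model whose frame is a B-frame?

Satisfiable

1. []((~p2 & <>p1) -> <>~p2), u
2. (~p2 & <>p1) -> <>~p2, u
3. <>~p2, u
4. ~p2, v
5. (~p2 & <>p1) -> <>~p2, v
6. <>~p2, v
7. ~p2, w
Accessibility: uRu, uRv, vRu, vRv, vRw, wRv, wRw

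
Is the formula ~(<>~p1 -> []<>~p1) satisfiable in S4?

Yes, satisfiable

1. ~(<>~p1 -> []<>~p1), u
2. <>~p1, u   [~->-rule on 1]
3. ~[]<>~p1, u   [~->-rule on 1]
4. ~p1, v   [<>-rule on 2: fresh world v, uRv]
5. ~<>~p1, w   [~[]-rule on 3: fresh world w, uRw]
6. p1, w   [~<>-rule on 5 via wRw]
Accessibility: uRu, uRv, uRw, vRv, wRw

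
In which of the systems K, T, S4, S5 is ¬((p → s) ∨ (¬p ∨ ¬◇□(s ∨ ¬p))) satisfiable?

S4-tableau for the formula:
1. ¬((p → s) ∨ (¬p ∨ ¬◇□(s ∨ ¬p))), 0
2. ¬(p → s), 0
3. ¬(¬p ∨ ¬◇□(s ∨ ¬p)), 0
4. p, 0
5. ¬s, 0
6. ◇□(s ∨ ¬p), 0
7. □(s ∨ ¬p), 1
8. s ∨ ¬p, 1
9. ¬p, 1
Accessibility: 0R0, 0R1, 1R1
Complete open branch: satisfiable in S4, hence also in K, T (this S4-model is also a K-model and a T-model).
S5-tableau for the formula:
1. ¬((p → s) ∨ (¬p ∨ ¬◇□(s ∨ ¬p))), 0
2. ¬(p → s), 0
3. ¬(¬p ∨ ¬◇□(s ∨ ¬p)), 0
4. p, 0
5. ¬s, 0
6. ◇□(s ∨ ¬p), 0
7. □(s ∨ ¬p), 1
8. s ∨ ¬p, 0
9. s ∨ ¬p, 1
10. ¬p, 0
Accessibility: 0R0, 0R1, 1R0, 1R1
Branch closes: p and ¬p both at 0.
Every branch closes (one shown): unsatisfiable in S5.

K, T, S4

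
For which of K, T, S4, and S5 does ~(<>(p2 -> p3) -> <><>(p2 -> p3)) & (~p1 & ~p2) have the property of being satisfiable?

T-tableau for the formula:
1. ~(<>(p2 -> p3) -> <><>(p2 -> p3)) & (~p1 & ~p2), u
2. ~(<>(p2 -> p3) -> <><>(p2 -> p3)), u
3. ~p1 & ~p2, u
4. <>(p2 -> p3), u
5. ~<><>(p2 -> p3), u
6. ~p1, u
7. ~p2, u
8. ~<>(p2 -> p3), u
9. ~(p2 -> p3), u
10. p2, u
11. ~p3, u
Accessibility: uRu
Branch closes: p2 and ~p2 both at u.
Every branch closes (one shown): unsatisfiable in T, hence also in S4, S5 (every S4/S5-frame is a T-frame).
K-tableau for the formula:
1. ~(<>(p2 -> p3) -> <><>(p2 -> p3)) & (~p1 & ~p2), u
2. ~(<>(p2 -> p3) -> <><>(p2 -> p3)), u
3. ~p1 & ~p2, u
4. <>(p2 -> p3), u
5. ~<><>(p2 -> p3), u
6. ~p1, u
7. ~p2, u
8. p2 -> p3, v
9. ~<>(p2 -> p3), v
10. p3, v
Accessibility: uRv
Complete open branch: satisfiable in K.

K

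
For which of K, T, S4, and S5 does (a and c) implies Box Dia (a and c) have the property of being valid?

S5

S5-tableau for the negation not ((a and c) implies Box Dia (a and c)):
1. not ((a and c) implies Box Dia (a and c)), 0
2. a and c, 0
3. not Box Dia (a and c), 0
4. a, 0
5. c, 0
6. not Dia (a and c), 1
7. not (a and c), 0
8. not (a and c), 1
9. not c, 0
Accessibility: 0R0, 0R1, 1R0, 1R1
Branch closes: c and not c both at 0.
Every branch closes (one shown): valid in S5.
S4-tableau for the negation not ((a and c) implies Box Dia (a and c)):
1. not ((a and c) implies Box Dia (a and c)), 0
2. a and c, 0
3. not Box Dia (a and c), 0
4. a, 0
5. c, 0
6. not Dia (a and c), 1
7. not (a and c), 1
8. not c, 1
Accessibility: 0R0, 0R1, 1R1
Complete open branch: countermodel on an S4-frame, so not valid in S4, nor in K, T (the same frame is also a K-frame and a T-frame).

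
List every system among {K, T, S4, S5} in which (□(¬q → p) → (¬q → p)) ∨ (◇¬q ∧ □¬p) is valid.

T, S4, S5

T-tableau for the negation ¬((□(¬q → p) → (¬q → p)) ∨ (◇¬q ∧ □¬p)):
1. ¬((□(¬q → p) → (¬q → p)) ∨ (◇¬q ∧ □¬p)), u
2. ¬(□(¬q → p) → (¬q → p)), u   [¬∨-rule on 1]
3. ¬(◇¬q ∧ □¬p), u   [¬∨-rule on 1]
4. □(¬q → p), u   [¬→-rule on 2]
5. ¬(¬q → p), u   [¬→-rule on 2]
6. ¬q, u   [¬→-rule on 5]
7. ¬p, u   [¬→-rule on 5]
8. ¬q → p, u   [□-rule on 4 via uRu]
9. ¬□¬p, u   [¬∧-rule on 3 (branches; this branch)]
10. p, u   [→-rule on 8 (branches; this branch)]
Accessibility: uRu
Branch closes: p and ¬p both at u.
Every branch closes (one shown): valid in T, hence also in S4, S5 (every theorem of T is a theorem of S4 and S5).
K-tableau for the negation ¬((□(¬q → p) → (¬q → p)) ∨ (◇¬q ∧ □¬p)):
1. ¬((□(¬q → p) → (¬q → p)) ∨ (◇¬q ∧ □¬p)), u
2. ¬(□(¬q → p) → (¬q → p)), u   [¬∨-rule on 1]
3. ¬(◇¬q ∧ □¬p), u   [¬∨-rule on 1]
4. □(¬q → p), u   [¬→-rule on 2]
5. ¬(¬q → p), u   [¬→-rule on 2]
6. ¬q, u   [¬→-rule on 5]
7. ¬p, u   [¬→-rule on 5]
8. ¬□¬p, u   [¬∧-rule on 3 (branches; this branch)]
9. p, v   [¬□-rule on 8: fresh world v, uRv]
10. ¬q → p, v   [□-rule on 4 via uRv]
Accessibility: uRv
Complete open branch: countermodel on a K-frame, so not valid in K.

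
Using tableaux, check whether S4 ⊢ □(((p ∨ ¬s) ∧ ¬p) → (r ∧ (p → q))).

Tableau for the negation ¬□(((p ∨ ¬s) ∧ ¬p) → (r ∧ (p → q))):
1. ¬□(((p ∨ ¬s) ∧ ¬p) → (r ∧ (p → q))), u
2. ¬(((p ∨ ¬s) ∧ ¬p) → (r ∧ (p → q))), v   [¬□-rule on 1: fresh world v, uRv]
3. (p ∨ ¬s) ∧ ¬p, v   [¬→-rule on 2]
4. ¬(r ∧ (p → q)), v   [¬→-rule on 2]
5. p ∨ ¬s, v   [∧-rule on 3]
6. ¬p, v   [∧-rule on 3]
7. ¬r, v   [¬∧-rule on 4 (branches; this branch)]
8. ¬s, v   [∨-rule on 5 (branches; this branch)]
Accessibility: uRu, uRv, vRv
The negation has an open branch (countermodel exists).

Not valid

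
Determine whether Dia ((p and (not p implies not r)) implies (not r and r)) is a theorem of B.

Not valid

Tableau for the negation not Dia ((p and (not p implies not r)) implies (not r and r)):
1. not Dia ((p and (not p implies not r)) implies (not r and r)), u
2. not ((p and (not p implies not r)) implies (not r and r)), u
3. p and (not p implies not r), u
4. not (not r and r), u
5. p, u
6. not p implies not r, u
7. not r, u
Accessibility: uRu
The negation has an open branch (countermodel exists).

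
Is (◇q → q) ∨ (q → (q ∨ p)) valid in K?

Yes, valid

Tableau for the negation ¬((◇q → q) ∨ (q → (q ∨ p))):
1. ¬((◇q → q) ∨ (q → (q ∨ p))), w0
2. ¬(◇q → q), w0
3. ¬(q → (q ∨ p)), w0
4. ◇q, w0
5. ¬q, w0
6. q, w0
7. ¬(q ∨ p), w0
Branch closes: q and ¬q both at w0.
All branches of the negation close; one closing branch shown above.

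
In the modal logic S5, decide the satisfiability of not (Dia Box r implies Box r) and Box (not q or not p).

No, unsatisfiable

1. not (Dia Box r implies Box r) and Box (not q or not p), 0
2. not (Dia Box r implies Box r), 0   [and-rule on 1]
3. Box (not q or not p), 0   [and-rule on 1]
4. Dia Box r, 0   [neg-implies-rule on 2]
5. not Box r, 0   [neg-implies-rule on 2]
6. not q or not p, 0   [Box-rule on 3 via 0R0]
7. not p, 0   [or-rule on 6 (branches; this branch)]
8. Box r, 1   [Dia-rule on 4: fresh world 1, 0R1]
9. not q or not p, 1   [Box-rule on 3 via 0R1]
10. r, 0   [Box-rule on 8 via 1R0]
11. r, 1   [Box-rule on 8 via 1R1]
12. not p, 1   [or-rule on 9 (branches; this branch)]
13. not r, 2   [neg-Box-rule on 5: fresh world 2, 0R2]
14. not q or not p, 2   [Box-rule on 3 via 0R2]
15. r, 2   [Box-rule on 8 via 1R2]
Accessibility: 0R0, 0R1, 0R2, 1R0, 1R1, 1R2, 2R0, 2R1, 2R2
Branch closes: r and not r both at 2.
All branches of the tableau close; one closing branch shown above.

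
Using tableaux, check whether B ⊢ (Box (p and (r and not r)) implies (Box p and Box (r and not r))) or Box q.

Tableau for the negation not ((Box (p and (r and not r)) implies (Box p and Box (r and not r))) or Box q):
1. not ((Box (p and (r and not r)) implies (Box p and Box (r and not r))) or Box q), 0
2. not (Box (p and (r and not r)) implies (Box p and Box (r and not r))), 0   [neg-or-rule on 1]
3. not Box q, 0   [neg-or-rule on 1]
4. Box (p and (r and not r)), 0   [neg-implies-rule on 2]
5. not (Box p and Box (r and not r)), 0   [neg-implies-rule on 2]
6. p and (r and not r), 0   [Box-rule on 4 via 0R0]
7. p, 0   [and-rule on 6]
8. r and not r, 0   [and-rule on 6]
9. r, 0   [and-rule on 8]
10. not r, 0   [and-rule on 8]
Accessibility: 0R0
Branch closes: r and not r both at 0.
All branches of the negation close; one closing branch shown above.

Valid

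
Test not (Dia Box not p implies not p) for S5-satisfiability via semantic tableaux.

No, unsatisfiable

1. not (Dia Box not p implies not p), 0
2. Dia Box not p, 0   [neg-implies-rule on 1]
3. p, 0   [neg-implies-rule on 1]
4. Box not p, 1   [Dia-rule on 2: fresh world 1, 0R1]
5. not p, 0   [Box-rule on 4 via 1R0]
Accessibility: 0R0, 0R1, 1R0, 1R1
Branch closes: p and not p both at 0.
All branches of the tableau close; one closing branch shown above.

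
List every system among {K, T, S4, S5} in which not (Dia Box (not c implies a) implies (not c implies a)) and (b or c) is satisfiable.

K, T, S4

S4-tableau for the formula:
1. not (Dia Box (not c implies a) implies (not c implies a)) and (b or c), 0
2. not (Dia Box (not c implies a) implies (not c implies a)), 0
3. b or c, 0
4. Dia Box (not c implies a), 0
5. not (not c implies a), 0
6. not c, 0
7. not a, 0
8. b, 0
9. Box (not c implies a), 1
10. not c implies a, 1
11. a, 1
Accessibility: 0R0, 0R1, 1R1
Complete open branch: satisfiable in S4, hence also in K, T (this S4-model is also a K-model and a T-model).
S5-tableau for the formula:
1. not (Dia Box (not c implies a) implies (not c implies a)) and (b or c), 0
2. not (Dia Box (not c implies a) implies (not c implies a)), 0
3. b or c, 0
4. Dia Box (not c implies a), 0
5. not (not c implies a), 0
6. not c, 0
7. not a, 0
8. b, 0
9. Box (not c implies a), 1
10. not c implies a, 0
11. not c implies a, 1
12. a, 0
Accessibility: 0R0, 0R1, 1R0, 1R1
Branch closes: a and not a both at 0.
Every branch closes (one shown): unsatisfiable in S5.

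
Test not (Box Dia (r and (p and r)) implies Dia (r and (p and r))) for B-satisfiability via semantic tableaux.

No, unsatisfiable

1. not (Box Dia (r and (p and r)) implies Dia (r and (p and r))), w0
2. Box Dia (r and (p and r)), w0
3. not Dia (r and (p and r)), w0
4. Dia (r and (p and r)), w0
5. not (r and (p and r)), w0
6. not (p and r), w0
7. not r, w0
8. r and (p and r), w1
9. r, w1
10. p and r, w1
11. p, w1
12. Dia (r and (p and r)), w1
13. not (r and (p and r)), w1
14. not (p and r), w1
15. not r, w1
Accessibility: w0Rw0, w0Rw1, w1Rw0, w1Rw1
Branch closes: r and not r both at w1.
All branches of the tableau close; one closing branch shown above.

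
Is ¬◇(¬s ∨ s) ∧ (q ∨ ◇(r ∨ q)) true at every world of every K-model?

Tableau for the negation ¬(¬◇(¬s ∨ s) ∧ (q ∨ ◇(r ∨ q))):
1. ¬(¬◇(¬s ∨ s) ∧ (q ∨ ◇(r ∨ q))), u
2. ¬(q ∨ ◇(r ∨ q)), u
3. ¬q, u
4. ¬◇(r ∨ q), u
The negation has an open branch (countermodel exists).

Invalid (countermodel exists)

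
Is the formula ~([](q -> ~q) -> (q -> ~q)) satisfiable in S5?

No, unsatisfiable

1. ~([](q -> ~q) -> (q -> ~q)), u
2. [](q -> ~q), u
3. ~(q -> ~q), u
4. q, u
5. q -> ~q, u
6. ~q, u
Accessibility: uRu
Branch closes: q and ~q both at u.
(One branch shown.) All branches close.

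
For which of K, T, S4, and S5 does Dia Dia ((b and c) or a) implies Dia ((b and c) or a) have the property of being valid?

T-tableau for the negation not (Dia Dia ((b and c) or a) implies Dia ((b and c) or a)):
1. not (Dia Dia ((b and c) or a) implies Dia ((b and c) or a)), 0
2. Dia Dia ((b and c) or a), 0
3. not Dia ((b and c) or a), 0
4. not ((b and c) or a), 0
5. not (b and c), 0
6. not a, 0
7. not c, 0
8. Dia ((b and c) or a), 1
9. not ((b and c) or a), 1
10. not (b and c), 1
11. not a, 1
12. not c, 1
13. (b and c) or a, 2
14. a, 2
Accessibility: 0R0, 0R1, 1R1, 1R2, 2R2
Complete open branch: countermodel on a T-frame, so not valid in T, nor in K (the same frame is also a K-frame).
S4-tableau for the negation not (Dia Dia ((b and c) or a) implies Dia ((b and c) or a)):
1. not (Dia Dia ((b and c) or a) implies Dia ((b and c) or a)), 0
2. Dia Dia ((b and c) or a), 0
3. not Dia ((b and c) or a), 0
4. not ((b and c) or a), 0
5. not (b and c), 0
6. not a, 0
7. not c, 0
8. Dia ((b and c) or a), 1
9. not ((b and c) or a), 1
10. not (b and c), 1
11. not a, 1
12. not c, 1
13. (b and c) or a, 2
14. not ((b and c) or a), 2
15. not (b and c), 2
16. not a, 2
17. b and c, 2
18. b, 2
19. c, 2
20. not c, 2
Accessibility: 0R0, 0R1, 0R2, 1R1, 1R2, 2R2
Branch closes: c and not c both at 2.
Every branch closes (one shown): valid in S4, hence also in S5 (every theorem of S4 is a theorem of S5).

S4, S5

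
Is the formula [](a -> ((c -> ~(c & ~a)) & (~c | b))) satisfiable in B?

1. [](a -> ((c -> ~(c & ~a)) & (~c | b))), u
2. a -> ((c -> ~(c & ~a)) & (~c | b)), u   [[]-rule on 1 via uRu]
3. (c -> ~(c & ~a)) & (~c | b), u   [->-rule on 2 (branches; this branch)]
4. c -> ~(c & ~a), u   [&-rule on 3]
5. ~c | b, u   [&-rule on 3]
6. ~(c & ~a), u   [->-rule on 4 (branches; this branch)]
7. b, u   [|-rule on 5 (branches; this branch)]
8. a, u   [~&-rule on 6 (branches; this branch)]
Accessibility: uRu

Satisfiable (open branch found)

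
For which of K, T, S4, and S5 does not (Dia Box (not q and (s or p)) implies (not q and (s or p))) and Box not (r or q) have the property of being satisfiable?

S5-tableau for the formula:
1. not (Dia Box (not q and (s or p)) implies (not q and (s or p))) and Box not (r or q), 0
2. not (Dia Box (not q and (s or p)) implies (not q and (s or p))), 0
3. Box not (r or q), 0
4. Dia Box (not q and (s or p)), 0
5. not (not q and (s or p)), 0
6. not (r or q), 0
7. not r, 0
8. not q, 0
9. not (s or p), 0
10. not s, 0
11. not p, 0
12. Box (not q and (s or p)), 1
13. not (r or q), 1
14. not r, 1
15. not q, 1
16. not q and (s or p), 0
17. s or p, 0
18. not q and (s or p), 1
19. s or p, 1
20. p, 0
Accessibility: 0R0, 0R1, 1R0, 1R1
Branch closes: p and not p both at 0.
Every branch closes (one shown): unsatisfiable in S5.
S4-tableau for the formula:
1. not (Dia Box (not q and (s or p)) implies (not q and (s or p))) and Box not (r or q), 0
2. not (Dia Box (not q and (s or p)) implies (not q and (s or p))), 0
3. Box not (r or q), 0
4. Dia Box (not q and (s or p)), 0
5. not (not q and (s or p)), 0
6. not (r or q), 0
7. not r, 0
8. not q, 0
9. not (s or p), 0
10. not s, 0
11. not p, 0
12. Box (not q and (s or p)), 1
13. not (r or q), 1
14. not r, 1
15. not q, 1
16. not q and (s or p), 1
17. s or p, 1
18. p, 1
Accessibility: 0R0, 0R1, 1R1
Complete open branch: satisfiable in S4, hence also in K, T (this S4-model is also a K-model and a T-model).

K, T, S4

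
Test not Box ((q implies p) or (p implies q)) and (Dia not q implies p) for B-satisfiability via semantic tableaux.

Unsatisfiable

1. not Box ((q implies p) or (p implies q)) and (Dia not q implies p), 0
2. not Box ((q implies p) or (p implies q)), 0   [and-rule on 1]
3. Dia not q implies p, 0   [and-rule on 1]
4. not Dia not q, 0   [implies-rule on 3 (branches; this branch)]
5. q, 0   [neg-Dia-rule on 4 via 0R0]
6. not ((q implies p) or (p implies q)), 1   [neg-Box-rule on 2: fresh world 1, 0R1]
7. not (q implies p), 1   [neg-or-rule on 6]
8. not (p implies q), 1   [neg-or-rule on 6]
9. q, 1   [neg-implies-rule on 7]
10. not p, 1   [neg-implies-rule on 7]
11. p, 1   [neg-implies-rule on 8]
12. not q, 1   [neg-implies-rule on 8]
Accessibility: 0R0, 0R1, 1R0, 1R1
Branch closes: p and not p both at 1.
All branches of the tableau close; one closing branch shown above.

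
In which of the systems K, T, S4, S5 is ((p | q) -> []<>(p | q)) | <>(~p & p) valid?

S5

S5-tableau for the negation ~(((p | q) -> []<>(p | q)) | <>(~p & p)):
1. ~(((p | q) -> []<>(p | q)) | <>(~p & p)), u
2. ~((p | q) -> []<>(p | q)), u
3. ~<>(~p & p), u
4. p | q, u
5. ~[]<>(p | q), u
6. ~(~p & p), u
7. q, u
8. ~p, u
9. ~<>(p | q), v
10. ~(~p & p), v
11. ~(p | q), u
12. ~q, u
Accessibility: uRu, uRv, vRu, vRv
Branch closes: q and ~q both at u.
Every branch closes (one shown): valid in S5.
S4-tableau for the negation ~(((p | q) -> []<>(p | q)) | <>(~p & p)):
1. ~(((p | q) -> []<>(p | q)) | <>(~p & p)), u
2. ~((p | q) -> []<>(p | q)), u
3. ~<>(~p & p), u
4. p | q, u
5. ~[]<>(p | q), u
6. ~(~p & p), u
7. q, u
8. ~p, u
9. ~<>(p | q), v
10. ~(~p & p), v
11. ~(p | q), v
12. ~p, v
13. ~q, v
Accessibility: uRu, uRv, vRv
Complete open branch: countermodel on an S4-frame, so not valid in S4, nor in K, T (the same frame is also a K-frame and a T-frame).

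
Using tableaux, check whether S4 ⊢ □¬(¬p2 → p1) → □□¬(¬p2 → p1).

Yes, valid

Tableau for the negation ¬(□¬(¬p2 → p1) → □□¬(¬p2 → p1)):
1. ¬(□¬(¬p2 → p1) → □□¬(¬p2 → p1)), w0
2. □¬(¬p2 → p1), w0   [¬→-rule on 1]
3. ¬□□¬(¬p2 → p1), w0   [¬→-rule on 1]
4. ¬(¬p2 → p1), w0   [□-rule on 2 via w0Rw0]
5. ¬p2, w0   [¬→-rule on 4]
6. ¬p1, w0   [¬→-rule on 4]
7. ¬□¬(¬p2 → p1), w1   [¬□-rule on 3: fresh world w1, w0Rw1]
8. ¬(¬p2 → p1), w1   [□-rule on 2 via w0Rw1]
9. ¬p2, w1   [¬→-rule on 8]
10. ¬p1, w1   [¬→-rule on 8]
11. ¬p2 → p1, w2   [¬□-rule on 7: fresh world w2, w1Rw2]
12. ¬(¬p2 → p1), w2   [□-rule on 2 via w0Rw2]
13. ¬p2, w2   [¬→-rule on 12]
14. ¬p1, w2   [¬→-rule on 12]
15. p1, w2   [→-rule on 11 (branches; this branch)]
Accessibility: w0Rw0, w0Rw1, w0Rw2, w1Rw1, w1Rw2, w2Rw2
Branch closes: p1 and ¬p1 both at w2.
Every branch of the negation's tableau closes; the branch above is one of them.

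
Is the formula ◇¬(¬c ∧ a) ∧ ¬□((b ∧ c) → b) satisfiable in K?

Unsatisfiable

1. ◇¬(¬c ∧ a) ∧ ¬□((b ∧ c) → b), u
2. ◇¬(¬c ∧ a), u   [∧-rule on 1]
3. ¬□((b ∧ c) → b), u   [∧-rule on 1]
4. ¬(¬c ∧ a), v   [◇-rule on 2: fresh world v, uRv]
5. ¬a, v   [¬∧-rule on 4 (branches; this branch)]
6. ¬((b ∧ c) → b), w   [¬□-rule on 3: fresh world w, uRw]
7. b ∧ c, w   [¬→-rule on 6]
8. ¬b, w   [¬→-rule on 6]
9. b, w   [∧-rule on 7]
10. c, w   [∧-rule on 7]
Accessibility: uRv, uRw
Branch closes: b and ¬b both at w.
(One branch shown.) All branches close.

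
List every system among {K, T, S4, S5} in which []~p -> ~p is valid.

T, S4, S5

K-tableau for the negation ~([]~p -> ~p):
1. ~([]~p -> ~p), 0
2. []~p, 0   [~->-rule on 1]
3. p, 0   [~->-rule on 1]
Complete open branch: countermodel on a K-frame, so not valid in K.
T-tableau for the negation ~([]~p -> ~p):
1. ~([]~p -> ~p), 0
2. []~p, 0   [~->-rule on 1]
3. p, 0   [~->-rule on 1]
4. ~p, 0   [[]-rule on 2 via 0R0]
Accessibility: 0R0
Branch closes: p and ~p both at 0.
Every branch closes (one shown): valid in T, hence also in S4, S5 (every theorem of T is a theorem of S4 and S5).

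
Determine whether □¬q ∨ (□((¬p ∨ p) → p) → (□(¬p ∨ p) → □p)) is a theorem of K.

Tableau for the negation ¬(□¬q ∨ (□((¬p ∨ p) → p) → (□(¬p ∨ p) → □p))):
1. ¬(□¬q ∨ (□((¬p ∨ p) → p) → (□(¬p ∨ p) → □p))), u
2. ¬□¬q, u
3. ¬(□((¬p ∨ p) → p) → (□(¬p ∨ p) → □p)), u
4. □((¬p ∨ p) → p), u
5. ¬(□(¬p ∨ p) → □p), u
6. □(¬p ∨ p), u
7. ¬□p, u
8. q, v
9. (¬p ∨ p) → p, v
10. ¬p ∨ p, v
11. p, v
12. ¬p, w
13. (¬p ∨ p) → p, w
14. ¬p ∨ p, w
15. ¬(¬p ∨ p), w
16. p, w
Accessibility: uRv, uRw
Branch closes: p and ¬p both at w.
All branches of the negation close; one closing branch shown above.

Valid in K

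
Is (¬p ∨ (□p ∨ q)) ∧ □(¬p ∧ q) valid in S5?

Not valid

Tableau for the negation ¬((¬p ∨ (□p ∨ q)) ∧ □(¬p ∧ q)):
1. ¬((¬p ∨ (□p ∨ q)) ∧ □(¬p ∧ q)), 0
2. ¬□(¬p ∧ q), 0
3. ¬(¬p ∧ q), 1
4. ¬q, 1
Accessibility: 0R0, 0R1, 1R0, 1R1
The negation has an open branch (countermodel exists).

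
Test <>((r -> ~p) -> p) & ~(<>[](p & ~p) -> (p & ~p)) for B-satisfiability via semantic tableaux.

No, unsatisfiable

1. <>((r -> ~p) -> p) & ~(<>[](p & ~p) -> (p & ~p)), 0
2. <>((r -> ~p) -> p), 0
3. ~(<>[](p & ~p) -> (p & ~p)), 0
4. <>[](p & ~p), 0
5. ~(p & ~p), 0
6. p, 0
7. (r -> ~p) -> p, 1
8. ~(r -> ~p), 1
9. r, 1
10. p, 1
11. [](p & ~p), 2
12. p & ~p, 0
13. ~p, 0
Accessibility: 0R0, 0R1, 0R2, 1R0, 1R1, 2R0, 2R2
Branch closes: p and ~p both at 0.
All branches of the tableau close; one closing branch shown above.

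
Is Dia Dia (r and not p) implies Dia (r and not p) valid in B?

Tableau for the negation not (Dia Dia (r and not p) implies Dia (r and not p)):
1. not (Dia Dia (r and not p) implies Dia (r and not p)), 0
2. Dia Dia (r and not p), 0
3. not Dia (r and not p), 0
4. not (r and not p), 0
5. p, 0
6. Dia (r and not p), 1
7. not (r and not p), 1
8. p, 1
9. r and not p, 2
10. r, 2
11. not p, 2
Accessibility: 0R0, 0R1, 1R0, 1R1, 1R2, 2R1, 2R2
The negation has an open branch (countermodel exists).

Not valid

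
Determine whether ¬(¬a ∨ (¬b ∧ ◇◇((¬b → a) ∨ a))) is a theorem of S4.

Invalid (countermodel exists)

Tableau for the negation ¬a ∨ (¬b ∧ ◇◇((¬b → a) ∨ a)):
1. ¬a ∨ (¬b ∧ ◇◇((¬b → a) ∨ a)), 0
2. ¬b ∧ ◇◇((¬b → a) ∨ a), 0   [∨-rule on 1 (branches; this branch)]
3. ¬b, 0   [∧-rule on 2]
4. ◇◇((¬b → a) ∨ a), 0   [∧-rule on 2]
5. ◇((¬b → a) ∨ a), 1   [◇-rule on 4: fresh world 1, 0R1]
6. (¬b → a) ∨ a, 2   [◇-rule on 5: fresh world 2, 1R2]
7. a, 2   [∨-rule on 6 (branches; this branch)]
Accessibility: 0R0, 0R1, 0R2, 1R1, 1R2, 2R2
The negation has an open branch (countermodel exists).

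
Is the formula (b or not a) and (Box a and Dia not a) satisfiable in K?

Unsatisfiable

1. (b or not a) and (Box a and Dia not a), w0
2. b or not a, w0
3. Box a and Dia not a, w0
4. Box a, w0
5. Dia not a, w0
6. not a, w0
7. not a, w1
8. a, w1
Accessibility: w0Rw1
Branch closes: a and not a both at w1.
All branches of the tableau close; one closing branch shown above.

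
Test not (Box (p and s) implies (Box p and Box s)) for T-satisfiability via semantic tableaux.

Unsatisfiable

1. not (Box (p and s) implies (Box p and Box s)), w0
2. Box (p and s), w0
3. not (Box p and Box s), w0
4. p and s, w0
5. p, w0
6. s, w0
7. not Box s, w0
8. not s, w1
9. p and s, w1
10. p, w1
11. s, w1
Accessibility: w0Rw0, w0Rw1, w1Rw1
Branch closes: s and not s both at w1.
All branches of the tableau close; one closing branch shown above.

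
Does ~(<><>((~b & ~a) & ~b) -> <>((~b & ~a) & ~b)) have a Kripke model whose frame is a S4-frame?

Unsatisfiable

1. ~(<><>((~b & ~a) & ~b) -> <>((~b & ~a) & ~b)), w0
2. <><>((~b & ~a) & ~b), w0   [~->-rule on 1]
3. ~<>((~b & ~a) & ~b), w0   [~->-rule on 1]
4. ~((~b & ~a) & ~b), w0   [~<>-rule on 3 via w0Rw0]
5. ~(~b & ~a), w0   [~&-rule on 4 (branches; this branch)]
6. a, w0   [~&-rule on 5 (branches; this branch)]
7. <>((~b & ~a) & ~b), w1   [<>-rule on 2: fresh world w1, w0Rw1]
8. ~((~b & ~a) & ~b), w1   [~<>-rule on 3 via w0Rw1]
9. ~(~b & ~a), w1   [~&-rule on 8 (branches; this branch)]
10. a, w1   [~&-rule on 9 (branches; this branch)]
11. (~b & ~a) & ~b, w2   [<>-rule on 7: fresh world w2, w1Rw2]
12. ~b & ~a, w2   [&-rule on 11]
13. ~b, w2   [&-rule on 11]
14. ~a, w2   [&-rule on 12]
15. ~((~b & ~a) & ~b), w2   [~<>-rule on 3 via w0Rw2]
16. ~(~b & ~a), w2   [~&-rule on 15 (branches; this branch)]
17. a, w2   [~&-rule on 16 (branches; this branch)]
Accessibility: w0Rw0, w0Rw1, w0Rw2, w1Rw1, w1Rw2, w2Rw2
Branch closes: a and ~a both at w2.
(One branch shown.) All branches close.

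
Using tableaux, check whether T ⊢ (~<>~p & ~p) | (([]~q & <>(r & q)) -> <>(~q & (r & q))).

Valid in T

Tableau for the negation ~((~<>~p & ~p) | (([]~q & <>(r & q)) -> <>(~q & (r & q)))):
1. ~((~<>~p & ~p) | (([]~q & <>(r & q)) -> <>(~q & (r & q)))), w0
2. ~(~<>~p & ~p), w0   [~|-rule on 1]
3. ~(([]~q & <>(r & q)) -> <>(~q & (r & q))), w0   [~|-rule on 1]
4. []~q & <>(r & q), w0   [~->-rule on 3]
5. ~<>(~q & (r & q)), w0   [~->-rule on 3]
6. []~q, w0   [&-rule on 4]
7. <>(r & q), w0   [&-rule on 4]
8. ~(~q & (r & q)), w0   [~<>-rule on 5 via w0Rw0]
9. ~q, w0   [[]-rule on 6 via w0Rw0]
10. p, w0   [~&-rule on 2 (branches; this branch)]
11. ~(r & q), w0   [~&-rule on 8 (branches; this branch)]
12. r & q, w1   [<>-rule on 7: fresh world w1, w0Rw1]
13. r, w1   [&-rule on 12]
14. q, w1   [&-rule on 12]
15. ~(~q & (r & q)), w1   [~<>-rule on 5 via w0Rw1]
16. ~q, w1   [[]-rule on 6 via w0Rw1]
Accessibility: w0Rw0, w0Rw1, w1Rw1
Branch closes: q and ~q both at w1.
Every branch of the negation's tableau closes; the branch above is one of them.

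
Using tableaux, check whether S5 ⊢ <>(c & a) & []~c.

Not valid

Tableau for the negation ~(<>(c & a) & []~c):
1. ~(<>(c & a) & []~c), w0
2. ~[]~c, w0   [~&-rule on 1 (branches; this branch)]
3. c, w1   [~[]-rule on 2: fresh world w1, w0Rw1]
Accessibility: w0Rw0, w0Rw1, w1Rw0, w1Rw1
The negation has an open branch (countermodel exists).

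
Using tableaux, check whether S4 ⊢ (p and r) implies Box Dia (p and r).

Tableau for the negation not ((p and r) implies Box Dia (p and r)):
1. not ((p and r) implies Box Dia (p and r)), 0
2. p and r, 0
3. not Box Dia (p and r), 0
4. p, 0
5. r, 0
6. not Dia (p and r), 1
7. not (p and r), 1
8. not r, 1
Accessibility: 0R0, 0R1, 1R1
The negation has an open branch (countermodel exists).

Invalid (countermodel exists)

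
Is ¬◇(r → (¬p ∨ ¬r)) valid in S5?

Invalid (countermodel exists)

Tableau for the negation ◇(r → (¬p ∨ ¬r)):
1. ◇(r → (¬p ∨ ¬r)), w0
2. r → (¬p ∨ ¬r), w1   [◇-rule on 1: fresh world w1, w0Rw1]
3. ¬p ∨ ¬r, w1   [→-rule on 2 (branches; this branch)]
4. ¬r, w1   [∨-rule on 3 (branches; this branch)]
Accessibility: w0Rw0, w0Rw1, w1Rw0, w1Rw1
The negation has an open branch (countermodel exists).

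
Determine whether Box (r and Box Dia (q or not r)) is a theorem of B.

No, not valid

Tableau for the negation not Box (r and Box Dia (q or not r)):
1. not Box (r and Box Dia (q or not r)), w0
2. not (r and Box Dia (q or not r)), w1
3. not Box Dia (q or not r), w1
4. not Dia (q or not r), w2
5. not (q or not r), w1
6. not q, w1
7. r, w1
8. not (q or not r), w2
9. not q, w2
10. r, w2
Accessibility: w0Rw0, w0Rw1, w1Rw0, w1Rw1, w1Rw2, w2Rw1, w2Rw2
The negation has an open branch (countermodel exists).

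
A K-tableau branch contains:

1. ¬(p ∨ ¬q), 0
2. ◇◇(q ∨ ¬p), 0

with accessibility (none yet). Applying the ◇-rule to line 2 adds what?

a fresh world 1 with 0R1, and ◇(q ∨ ¬p) at 1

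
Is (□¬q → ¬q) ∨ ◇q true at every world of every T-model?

Valid in T

Tableau for the negation ¬((□¬q → ¬q) ∨ ◇q):
1. ¬((□¬q → ¬q) ∨ ◇q), w0
2. ¬(□¬q → ¬q), w0
3. ¬◇q, w0
4. □¬q, w0
5. q, w0
6. ¬q, w0
Accessibility: w0Rw0
Branch closes: q and ¬q both at w0.
All branches of the negation close; one closing branch shown above.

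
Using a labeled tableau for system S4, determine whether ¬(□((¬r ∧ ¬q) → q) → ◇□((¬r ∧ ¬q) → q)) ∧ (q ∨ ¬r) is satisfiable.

No, unsatisfiable

1. ¬(□((¬r ∧ ¬q) → q) → ◇□((¬r ∧ ¬q) → q)) ∧ (q ∨ ¬r), 0
2. ¬(□((¬r ∧ ¬q) → q) → ◇□((¬r ∧ ¬q) → q)), 0
3. q ∨ ¬r, 0
4. □((¬r ∧ ¬q) → q), 0
5. ¬◇□((¬r ∧ ¬q) → q), 0
6. (¬r ∧ ¬q) → q, 0
7. ¬□((¬r ∧ ¬q) → q), 0
8. ¬r, 0
9. ¬(¬r ∧ ¬q), 0
10. q, 0
11. ¬((¬r ∧ ¬q) → q), 1
12. ¬r ∧ ¬q, 1
13. ¬q, 1
14. ¬r, 1
15. (¬r ∧ ¬q) → q, 1
16. ¬□((¬r ∧ ¬q) → q), 1
17. ¬(¬r ∧ ¬q), 1
18. q, 1
Accessibility: 0R0, 0R1, 1R1
Branch closes: q and ¬q both at 1.
(One branch shown.) All branches close.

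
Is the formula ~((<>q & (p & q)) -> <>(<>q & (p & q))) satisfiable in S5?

No, unsatisfiable

1. ~((<>q & (p & q)) -> <>(<>q & (p & q))), 0
2. <>q & (p & q), 0
3. ~<>(<>q & (p & q)), 0
4. <>q, 0
5. p & q, 0
6. p, 0
7. q, 0
8. ~(<>q & (p & q)), 0
9. ~(p & q), 0
10. ~q, 0
Accessibility: 0R0
Branch closes: q and ~q both at 0.
(One branch shown.) All branches close.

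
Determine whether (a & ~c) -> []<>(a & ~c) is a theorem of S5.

Valid

Tableau for the negation ~((a & ~c) -> []<>(a & ~c)):
1. ~((a & ~c) -> []<>(a & ~c)), w0
2. a & ~c, w0   [~->-rule on 1]
3. ~[]<>(a & ~c), w0   [~->-rule on 1]
4. a, w0   [&-rule on 2]
5. ~c, w0   [&-rule on 2]
6. ~<>(a & ~c), w1   [~[]-rule on 3: fresh world w1, w0Rw1]
7. ~(a & ~c), w0   [~<>-rule on 6 via w1Rw0]
8. ~(a & ~c), w1   [~<>-rule on 6 via w1Rw1]
9. c, w0   [~&-rule on 7 (branches; this branch)]
Accessibility: w0Rw0, w0Rw1, w1Rw0, w1Rw1
Branch closes: c and ~c both at w0.
All branches of the negation close; one closing branch shown above.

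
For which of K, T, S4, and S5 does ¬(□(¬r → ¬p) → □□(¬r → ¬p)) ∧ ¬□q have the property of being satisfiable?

K, T

T-tableau for the formula:
1. ¬(□(¬r → ¬p) → □□(¬r → ¬p)) ∧ ¬□q, 0
2. ¬(□(¬r → ¬p) → □□(¬r → ¬p)), 0
3. ¬□q, 0
4. □(¬r → ¬p), 0
5. ¬□□(¬r → ¬p), 0
6. ¬r → ¬p, 0
7. ¬p, 0
8. ¬q, 1
9. ¬r → ¬p, 1
10. ¬p, 1
11. ¬□(¬r → ¬p), 2
12. ¬r → ¬p, 2
13. ¬p, 2
14. ¬(¬r → ¬p), 3
15. ¬r, 3
16. p, 3
Accessibility: 0R0, 0R1, 0R2, 1R1, 2R2, 2R3, 3R3
Complete open branch: satisfiable in T, hence also in K (this T-model is also a K-model).
S4-tableau for the formula:
1. ¬(□(¬r → ¬p) → □□(¬r → ¬p)) ∧ ¬□q, 0
2. ¬(□(¬r → ¬p) → □□(¬r → ¬p)), 0
3. ¬□q, 0
4. □(¬r → ¬p), 0
5. ¬□□(¬r → ¬p), 0
6. ¬r → ¬p, 0
7. ¬p, 0
8. ¬q, 1
9. ¬r → ¬p, 1
10. ¬p, 1
11. ¬□(¬r → ¬p), 2
12. ¬r → ¬p, 2
13. ¬p, 2
14. ¬(¬r → ¬p), 3
15. ¬r, 3
16. p, 3
17. ¬r → ¬p, 3
18. ¬p, 3
Accessibility: 0R0, 0R1, 0R2, 0R3, 1R1, 2R2, 2R3, 3R3
Branch closes: p and ¬p both at 3.
Every branch closes (one shown): unsatisfiable in S4, hence also in S5 (every S5-frame is an S4-frame).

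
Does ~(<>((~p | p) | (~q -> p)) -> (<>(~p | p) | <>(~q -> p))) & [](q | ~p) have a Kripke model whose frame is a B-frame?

Unsatisfiable

1. ~(<>((~p | p) | (~q -> p)) -> (<>(~p | p) | <>(~q -> p))) & [](q | ~p), 0
2. ~(<>((~p | p) | (~q -> p)) -> (<>(~p | p) | <>(~q -> p))), 0   [&-rule on 1]
3. [](q | ~p), 0   [&-rule on 1]
4. <>((~p | p) | (~q -> p)), 0   [~->-rule on 2]
5. ~(<>(~p | p) | <>(~q -> p)), 0   [~->-rule on 2]
6. ~<>(~p | p), 0   [~|-rule on 5]
7. ~<>(~q -> p), 0   [~|-rule on 5]
8. q | ~p, 0   [[]-rule on 3 via 0R0]
9. ~(~p | p), 0   [~<>-rule on 6 via 0R0]
10. p, 0   [~|-rule on 9]
11. ~p, 0   [~|-rule on 9]
Accessibility: 0R0
Branch closes: p and ~p both at 0.
(One branch shown.) All branches close.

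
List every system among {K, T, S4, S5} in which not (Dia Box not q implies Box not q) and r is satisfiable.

K, T, S4

S5-tableau for the formula:
1. not (Dia Box not q implies Box not q) and r, w0
2. not (Dia Box not q implies Box not q), w0
3. r, w0
4. Dia Box not q, w0
5. not Box not q, w0
6. Box not q, w1
7. not q, w0
8. not q, w1
9. q, w2
10. not q, w2
Accessibility: w0Rw0, w0Rw1, w0Rw2, w1Rw0, w1Rw1, w1Rw2, w2Rw0, w2Rw1, w2Rw2
Branch closes: q and not q both at w2.
Every branch closes (one shown): unsatisfiable in S5.
S4-tableau for the formula:
1. not (Dia Box not q implies Box not q) and r, w0
2. not (Dia Box not q implies Box not q), w0
3. r, w0
4. Dia Box not q, w0
5. not Box not q, w0
6. Box not q, w1
7. not q, w1
8. q, w2
Accessibility: w0Rw0, w0Rw1, w0Rw2, w1Rw1, w2Rw2
Complete open branch: satisfiable in S4, hence also in K, T (this S4-model is also a K-model and a T-model).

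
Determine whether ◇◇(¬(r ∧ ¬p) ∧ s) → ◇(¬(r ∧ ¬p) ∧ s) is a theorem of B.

Tableau for the negation ¬(◇◇(¬(r ∧ ¬p) ∧ s) → ◇(¬(r ∧ ¬p) ∧ s)):
1. ¬(◇◇(¬(r ∧ ¬p) ∧ s) → ◇(¬(r ∧ ¬p) ∧ s)), u
2. ◇◇(¬(r ∧ ¬p) ∧ s), u
3. ¬◇(¬(r ∧ ¬p) ∧ s), u
4. ¬(¬(r ∧ ¬p) ∧ s), u
5. ¬s, u
6. ◇(¬(r ∧ ¬p) ∧ s), v
7. ¬(¬(r ∧ ¬p) ∧ s), v
8. ¬s, v
9. ¬(r ∧ ¬p) ∧ s, w
10. ¬(r ∧ ¬p), w
11. s, w
12. p, w
Accessibility: uRu, uRv, vRu, vRv, vRw, wRv, wRw
The negation has an open branch (countermodel exists).

No, not valid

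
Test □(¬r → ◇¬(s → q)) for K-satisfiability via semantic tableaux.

Satisfiable (open branch found)

1. □(¬r → ◇¬(s → q)), 0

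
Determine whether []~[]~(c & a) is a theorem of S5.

Tableau for the negation ~[]~[]~(c & a):
1. ~[]~[]~(c & a), w0
2. []~(c & a), w1
3. ~(c & a), w0
4. ~(c & a), w1
5. ~a, w0
6. ~a, w1
Accessibility: w0Rw0, w0Rw1, w1Rw0, w1Rw1
The negation has an open branch (countermodel exists).

Not valid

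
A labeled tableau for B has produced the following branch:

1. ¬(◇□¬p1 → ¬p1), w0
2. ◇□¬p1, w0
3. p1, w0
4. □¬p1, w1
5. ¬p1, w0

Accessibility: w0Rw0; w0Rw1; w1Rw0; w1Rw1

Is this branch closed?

Both p1 and ¬p1 appear at w0.

Closed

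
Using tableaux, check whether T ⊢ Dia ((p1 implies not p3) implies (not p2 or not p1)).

Tableau for the negation not Dia ((p1 implies not p3) implies (not p2 or not p1)):
1. not Dia ((p1 implies not p3) implies (not p2 or not p1)), w0
2. not ((p1 implies not p3) implies (not p2 or not p1)), w0
3. p1 implies not p3, w0
4. not (not p2 or not p1), w0
5. p2, w0
6. p1, w0
7. not p3, w0
Accessibility: w0Rw0
The negation has an open branch (countermodel exists).

No, not valid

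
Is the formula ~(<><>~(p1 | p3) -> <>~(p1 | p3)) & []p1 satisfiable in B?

1. ~(<><>~(p1 | p3) -> <>~(p1 | p3)) & []p1, u
2. ~(<><>~(p1 | p3) -> <>~(p1 | p3)), u   [&-rule on 1]
3. []p1, u   [&-rule on 1]
4. <><>~(p1 | p3), u   [~->-rule on 2]
5. ~<>~(p1 | p3), u   [~->-rule on 2]
6. p1, u   [[]-rule on 3 via uRu]
7. p1 | p3, u   [~<>-rule on 5 via uRu]
8. p3, u   [|-rule on 7 (branches; this branch)]
9. <>~(p1 | p3), v   [<>-rule on 4: fresh world v, uRv]
10. p1, v   [[]-rule on 3 via uRv]
11. p1 | p3, v   [~<>-rule on 5 via uRv]
12. p3, v   [|-rule on 11 (branches; this branch)]
13. ~(p1 | p3), w   [<>-rule on 9: fresh world w, vRw]
14. ~p1, w   [~|-rule on 13]
15. ~p3, w   [~|-rule on 13]
Accessibility: uRu, uRv, vRu, vRv, vRw, wRv, wRw

Satisfiable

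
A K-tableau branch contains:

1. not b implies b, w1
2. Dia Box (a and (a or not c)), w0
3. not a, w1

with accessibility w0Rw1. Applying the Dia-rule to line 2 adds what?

a fresh world w2 with w0Rw2, and Box (a and (a or not c)) at w2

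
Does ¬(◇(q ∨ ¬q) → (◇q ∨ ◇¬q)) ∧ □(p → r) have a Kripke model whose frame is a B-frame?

1. ¬(◇(q ∨ ¬q) → (◇q ∨ ◇¬q)) ∧ □(p → r), 0
2. ¬(◇(q ∨ ¬q) → (◇q ∨ ◇¬q)), 0   [∧-rule on 1]
3. □(p → r), 0   [∧-rule on 1]
4. ◇(q ∨ ¬q), 0   [¬→-rule on 2]
5. ¬(◇q ∨ ◇¬q), 0   [¬→-rule on 2]
6. ¬◇q, 0   [¬∨-rule on 5]
7. ¬◇¬q, 0   [¬∨-rule on 5]
8. p → r, 0   [□-rule on 3 via 0R0]
9. ¬q, 0   [¬◇-rule on 6 via 0R0]
10. q, 0   [¬◇-rule on 7 via 0R0]
Accessibility: 0R0
Branch closes: q and ¬q both at 0.
All branches of the tableau close; one closing branch shown above.

Unsatisfiable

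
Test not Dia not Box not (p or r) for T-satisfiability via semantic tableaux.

Satisfiable (open branch found)

1. not Dia not Box not (p or r), w0
2. Box not (p or r), w0
3. not (p or r), w0
4. not p, w0
5. not r, w0
Accessibility: w0Rw0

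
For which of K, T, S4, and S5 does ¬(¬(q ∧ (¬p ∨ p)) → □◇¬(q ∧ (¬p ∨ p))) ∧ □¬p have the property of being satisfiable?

S5-tableau for the formula:
1. ¬(¬(q ∧ (¬p ∨ p)) → □◇¬(q ∧ (¬p ∨ p))) ∧ □¬p, u
2. ¬(¬(q ∧ (¬p ∨ p)) → □◇¬(q ∧ (¬p ∨ p))), u
3. □¬p, u
4. ¬(q ∧ (¬p ∨ p)), u
5. ¬□◇¬(q ∧ (¬p ∨ p)), u
6. ¬p, u
7. ¬q, u
8. ¬◇¬(q ∧ (¬p ∨ p)), v
9. ¬p, v
10. q ∧ (¬p ∨ p), u
11. q, u
12. ¬p ∨ p, u
Accessibility: uRu, uRv, vRu, vRv
Branch closes: q and ¬q both at u.
Every branch closes (one shown): unsatisfiable in S5.
S4-tableau for the formula:
1. ¬(¬(q ∧ (¬p ∨ p)) → □◇¬(q ∧ (¬p ∨ p))) ∧ □¬p, u
2. ¬(¬(q ∧ (¬p ∨ p)) → □◇¬(q ∧ (¬p ∨ p))), u
3. □¬p, u
4. ¬(q ∧ (¬p ∨ p)), u
5. ¬□◇¬(q ∧ (¬p ∨ p)), u
6. ¬p, u
7. ¬q, u
8. ¬◇¬(q ∧ (¬p ∨ p)), v
9. ¬p, v
10. q ∧ (¬p ∨ p), v
11. q, v
12. ¬p ∨ p, v
Accessibility: uRu, uRv, vRv
Complete open branch: satisfiable in S4, hence also in K, T (this S4-model is also a K-model and a T-model).

K, T, S4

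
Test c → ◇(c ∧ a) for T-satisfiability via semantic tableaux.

Yes, satisfiable

1. c → ◇(c ∧ a), w0
2. ◇(c ∧ a), w0   [→-rule on 1 (branches; this branch)]
3. c ∧ a, w1   [◇-rule on 2: fresh world w1, w0Rw1]
4. c, w1   [∧-rule on 3]
5. a, w1   [∧-rule on 3]
Accessibility: w0Rw0, w0Rw1, w1Rw1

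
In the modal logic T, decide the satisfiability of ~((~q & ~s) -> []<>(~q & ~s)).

1. ~((~q & ~s) -> []<>(~q & ~s)), 0
2. ~q & ~s, 0
3. ~[]<>(~q & ~s), 0
4. ~q, 0
5. ~s, 0
6. ~<>(~q & ~s), 1
7. ~(~q & ~s), 1
8. s, 1
Accessibility: 0R0, 0R1, 1R1

Satisfiable (open branch found)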